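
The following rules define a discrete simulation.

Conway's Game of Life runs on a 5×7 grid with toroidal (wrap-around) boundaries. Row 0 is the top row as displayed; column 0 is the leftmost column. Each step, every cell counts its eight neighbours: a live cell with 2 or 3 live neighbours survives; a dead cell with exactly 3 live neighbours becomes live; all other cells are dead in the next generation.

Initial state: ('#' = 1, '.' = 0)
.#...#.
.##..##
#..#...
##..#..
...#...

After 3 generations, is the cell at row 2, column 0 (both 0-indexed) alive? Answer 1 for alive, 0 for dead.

1

[0] .#...#.
.##..##
#..#...
##..#..
...#...
[1] ##..###
.##.###
...###.
#####..
###.#..
[2] .......
.##....
.......
#.....#
.......
[3] .......
.......
##.....
.......
.......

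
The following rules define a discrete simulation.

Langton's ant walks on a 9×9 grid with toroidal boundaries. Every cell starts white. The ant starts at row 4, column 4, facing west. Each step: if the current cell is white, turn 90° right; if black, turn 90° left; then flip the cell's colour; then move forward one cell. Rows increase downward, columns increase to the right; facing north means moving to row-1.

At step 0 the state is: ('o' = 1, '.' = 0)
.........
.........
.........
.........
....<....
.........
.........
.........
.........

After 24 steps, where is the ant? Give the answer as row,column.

gen 0: .........
.........
.........
.........
....<....
.........
.........
.........
.........
gen 1: .........
.........
.........
....^....
....o....
.........
.........
.........
.........
gen 2: .........
.........
.........
....o>...
....o....
.........
.........
.........
.........
gen 3: .........
.........
.........
....oo...
....ov...
.........
.........
.........
.........
gen 4: .........
.........
.........
....oo...
....<o...
.........
.........
.........
.........
gen 5: .........
.........
.........
....oo...
.....o...
....v....
.........
.........
.........
gen 6: .........
.........
.........
....oo...
.....o...
...<o....
.........
.........
.........
gen 7: .........
.........
.........
....oo...
...^.o...
...oo....
.........
.........
.........
gen 8: .........
.........
.........
....oo...
...o>o...
...oo....
.........
.........
.........
gen 9: .........
.........
.........
....oo...
...ooo...
...ov....
.........
.........
.........
gen 10: .........
.........
.........
....oo...
...ooo...
...o.>...
.........
.........
.........
gen 11: .........
.........
.........
....oo...
...ooo...
...o.o...
.....v...
.........
.........
gen 12: .........
.........
.........
....oo...
...ooo...
...o.o...
....<o...
.........
.........
gen 13: .........
.........
.........
....oo...
...ooo...
...o^o...
....oo...
.........
.........
gen 14: .........
.........
.........
....oo...
...ooo...
...oo>...
....oo...
.........
.........
gen 15: .........
.........
.........
....oo...
...oo^...
...oo....
....oo...
.........
.........
gen 16: .........
.........
.........
....oo...
...o<....
...oo....
....oo...
.........
.........
gen 17: .........
.........
.........
....oo...
...o.....
...ov....
....oo...
.........
.........
gen 18: .........
.........
.........
....oo...
...o.....
...o.>...
....oo...
.........
.........
gen 19: .........
.........
.........
....oo...
...o.....
...o.o...
....ov...
.........
.........
gen 20: .........
.........
.........
....oo...
...o.....
...o.o...
....o.>..
.........
.........
gen 21: .........
.........
.........
....oo...
...o.....
...o.o...
....o.o..
......v..
.........
gen 22: .........
.........
.........
....oo...
...o.....
...o.o...
....o.o..
.....<o..
.........
gen 23: .........
.........
.........
....oo...
...o.....
...o.o...
....o^o..
.....oo..
.........
gen 24: .........
.........
.........
....oo...
...o.....
...o.o...
....oo>..
.....oo..
.........

6,6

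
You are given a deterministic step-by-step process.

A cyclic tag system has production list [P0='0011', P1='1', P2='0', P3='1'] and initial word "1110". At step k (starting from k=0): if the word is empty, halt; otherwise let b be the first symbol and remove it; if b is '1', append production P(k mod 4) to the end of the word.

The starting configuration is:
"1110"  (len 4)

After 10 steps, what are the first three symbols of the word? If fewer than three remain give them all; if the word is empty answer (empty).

010

gen 0: "1110"  (len 4)
gen 1: "1100011"  (len 7)
gen 2: "1000111"  (len 7)
gen 3: "0001110"  (len 7)
gen 4: "001110"  (len 6)
gen 5: "01110"  (len 5)
gen 6: "1110"  (len 4)
gen 7: "1100"  (len 4)
gen 8: "1001"  (len 4)
gen 9: "0010011"  (len 7)
gen 10: "010011"  (len 6)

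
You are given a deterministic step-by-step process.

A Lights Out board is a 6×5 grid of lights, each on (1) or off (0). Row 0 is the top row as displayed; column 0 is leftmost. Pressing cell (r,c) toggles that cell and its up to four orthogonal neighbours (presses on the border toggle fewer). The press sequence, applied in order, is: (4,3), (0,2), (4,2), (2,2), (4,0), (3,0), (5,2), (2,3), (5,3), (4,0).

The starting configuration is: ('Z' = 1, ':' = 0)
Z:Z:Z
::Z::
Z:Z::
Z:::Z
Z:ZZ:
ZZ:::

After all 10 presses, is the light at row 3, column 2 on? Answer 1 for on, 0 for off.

0

0) Z:Z:Z
::Z::
Z:Z::
Z:::Z
Z:ZZ:
ZZ:::
1) Z:Z:Z
::Z::
Z:Z::
Z::ZZ
Z:::Z
ZZ:Z:
2) ZZ:ZZ
:::::
Z:Z::
Z::ZZ
Z:::Z
ZZ:Z:
3) ZZ:ZZ
:::::
Z:Z::
Z:ZZZ
ZZZZZ
ZZZZ:
4) ZZ:ZZ
::Z::
ZZ:Z:
Z::ZZ
ZZZZZ
ZZZZ:
5) ZZ:ZZ
::Z::
ZZ:Z:
:::ZZ
::ZZZ
:ZZZ:
6) ZZ:ZZ
::Z::
:Z:Z:
ZZ:ZZ
Z:ZZZ
:ZZZ:
7) ZZ:ZZ
::Z::
:Z:Z:
ZZ:ZZ
Z::ZZ
:::::
8) ZZ:ZZ
::ZZ:
:ZZ:Z
ZZ::Z
Z::ZZ
:::::
9) ZZ:ZZ
::ZZ:
:ZZ:Z
ZZ::Z
Z:::Z
::ZZZ
10) ZZ:ZZ
::ZZ:
:ZZ:Z
:Z::Z
:Z::Z
Z:ZZZ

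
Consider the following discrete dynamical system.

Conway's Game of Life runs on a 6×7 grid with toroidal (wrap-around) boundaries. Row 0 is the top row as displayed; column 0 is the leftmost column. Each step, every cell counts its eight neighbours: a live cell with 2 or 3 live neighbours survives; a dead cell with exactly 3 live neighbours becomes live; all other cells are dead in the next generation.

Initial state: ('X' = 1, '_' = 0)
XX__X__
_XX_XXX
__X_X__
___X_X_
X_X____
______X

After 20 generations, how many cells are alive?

5

gen 0: XX__X__
_XX_XXX
__X_X__
___X_X_
X_X____
______X
gen 1: _XXXX__
__X_X_X
_XX___X
_XXXX__
______X
______X
gen 2: XXX_X__
____X__
____X__
_X_X_X_
X_XX_X_
X_XX_X_
gen 3: X_X_XXX
_X__XX_
___XXX_
_X_X_XX
X____X_
X____X_
gen 4: X__X___
XXX____
X__X___
X_XX___
XX___X_
X______
gen 5: X_X___X
X_XX__X
X__X__X
X_XXX__
X_X____
X______
gen 6: __XX___
__XX_X_
_____X_
X_X_X__
X_X___X
X______
gen 7: _XXXX__
__XX___
_XX__XX
X__X_X_
X__X__X
X_XX__X
gen 8: X___X__
X____X_
XX___XX
___X_X_
___X_X_
_____XX
gen 9: X___X__
____XX_
XX___X_
X_X__X_
_____X_
_____XX
gen 10: ____X__
XX__XX_
XX___X_
X___XX_
____XX_
____XXX
gen 11: X__X___
XX__XX_
_______
XX_____
___X___
___X__X
gen 12: XXXX_X_
XX__X_X
______X
_______
X_X____
__XXX__
gen 13: _____X_
___XX__
_____XX
_______
_XX____
X___X_X
gen 14: ___X_XX
____X_X
____XX_
_______
XX_____
XX___XX
gen 15: _______
___X__X
____XX_
_______
_X_____
_XX_XX_
gen 16: __XXXX_
____XX_
____XX_
_______
_XX____
_XX____
gen 17: _XX__X_
______X
____XX_
_______
_XX____
____X__
gen 18: _____X_
____X_X
_____X_
_______
_______
___X___
gen 19: ____XX_
____X_X
_____X_
_______
_______
_______
gen 20: ____XX_
____X_X
_____X_
_______
_______
_______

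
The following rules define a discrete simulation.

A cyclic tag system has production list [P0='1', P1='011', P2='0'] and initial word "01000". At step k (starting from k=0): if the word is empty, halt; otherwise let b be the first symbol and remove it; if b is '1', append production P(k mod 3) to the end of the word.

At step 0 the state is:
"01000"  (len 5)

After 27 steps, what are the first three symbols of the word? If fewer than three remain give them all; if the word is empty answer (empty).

001

0) "01000"  (len 5)
1) "1000"  (len 4)
2) "000011"  (len 6)
3) "00011"  (len 5)
4) "0011"  (len 4)
5) "011"  (len 3)
6) "11"  (len 2)
7) "11"  (len 2)
8) "1011"  (len 4)
9) "0110"  (len 4)
10) "110"  (len 3)
11) "10011"  (len 5)
12) "00110"  (len 5)
13) "0110"  (len 4)
14) "110"  (len 3)
15) "100"  (len 3)
16) "001"  (len 3)
17) "01"  (len 2)
18) "1"  (len 1)
19) "1"  (len 1)
20) "011"  (len 3)
21) "11"  (len 2)
22) "11"  (len 2)
23) "1011"  (len 4)
24) "0110"  (len 4)
25) "110"  (len 3)
26) "10011"  (len 5)
27) "00110"  (len 5)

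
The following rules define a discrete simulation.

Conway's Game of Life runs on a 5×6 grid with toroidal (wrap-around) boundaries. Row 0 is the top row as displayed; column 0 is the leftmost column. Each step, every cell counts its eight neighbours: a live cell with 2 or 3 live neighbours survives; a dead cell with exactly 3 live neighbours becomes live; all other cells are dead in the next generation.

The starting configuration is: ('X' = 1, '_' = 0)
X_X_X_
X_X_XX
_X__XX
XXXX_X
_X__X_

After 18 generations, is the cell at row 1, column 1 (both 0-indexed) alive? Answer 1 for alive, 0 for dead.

0) X_X_X_
X_X_XX
_X__XX
XXXX_X
_X__X_
1) X_X_X_
__X___
______
___X__
____X_
2) _X___X
_X_X__
______
______
____XX
3) __X__X
X_X___
______
______
X___XX
4) ___XX_
_X____
______
_____X
X___XX
5) X__XX_
______
______
X___XX
X__X__
6) ___XXX
______
_____X
X___XX
XX_X__
7) X_XXXX
_____X
X___XX
_X__X_
_XXX__
8) X____X
_X____
X___X_
_X__X_
______
9) X_____
_X____
XX___X
_____X
X____X
10) XX___X
_X___X
_X___X
_X__X_
X____X
11) _X__X_
_XX_XX
_XX_XX
_X__X_
____X_
12) XXX_X_
______
______
XXX_X_
___XXX
13) XXX_X_
_X____
_X____
XXX_X_
______
14) XXX___
______
______
XXX___
______
15) _X____
_X____
_X____
_X____
______
16) ______
XXX___
XXX___
______
______
17) _X____
X_X___
X_X___
_X____
______
18) _X____
X_X___
X_X___
_X____
______

0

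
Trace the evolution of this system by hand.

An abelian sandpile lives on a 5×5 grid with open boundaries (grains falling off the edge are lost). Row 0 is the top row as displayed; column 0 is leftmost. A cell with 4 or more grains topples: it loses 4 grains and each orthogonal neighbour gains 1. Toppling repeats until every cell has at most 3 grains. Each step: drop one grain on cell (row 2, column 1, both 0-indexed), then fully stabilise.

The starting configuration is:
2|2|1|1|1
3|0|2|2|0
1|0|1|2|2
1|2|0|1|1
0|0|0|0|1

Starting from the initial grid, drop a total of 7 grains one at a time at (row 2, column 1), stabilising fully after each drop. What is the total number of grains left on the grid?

k=0  2|2|1|1|1
3|0|2|2|0
1|0|1|2|2
1|2|0|1|1
0|0|0|0|1
k=1  2|2|1|1|1
3|0|2|2|0
1|1|1|2|2
1|2|0|1|1
0|0|0|0|1
k=2  2|2|1|1|1
3|0|2|2|0
1|2|1|2|2
1|2|0|1|1
0|0|0|0|1
k=3  2|2|1|1|1
3|0|2|2|0
1|3|1|2|2
1|2|0|1|1
0|0|0|0|1
k=4  2|2|1|1|1
3|1|2|2|0
2|0|2|2|2
1|3|0|1|1
0|0|0|0|1
k=5  2|2|1|1|1
3|1|2|2|0
2|1|2|2|2
1|3|0|1|1
0|0|0|0|1
k=6  2|2|1|1|1
3|1|2|2|0
2|2|2|2|2
1|3|0|1|1
0|0|0|0|1
k=7  2|2|1|1|1
3|1|2|2|0
2|3|2|2|2
1|3|0|1|1
0|0|0|0|1

33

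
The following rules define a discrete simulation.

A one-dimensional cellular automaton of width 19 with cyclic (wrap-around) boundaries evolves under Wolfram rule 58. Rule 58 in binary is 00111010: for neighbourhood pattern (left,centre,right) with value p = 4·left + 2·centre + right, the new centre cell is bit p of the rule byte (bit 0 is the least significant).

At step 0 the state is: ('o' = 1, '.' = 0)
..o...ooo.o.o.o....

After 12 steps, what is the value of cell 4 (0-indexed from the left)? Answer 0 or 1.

1

0) ..o...ooo.o.o.o....
1) .o.o.oo..o.o.o.o...
2) o.o.oo.oo.o.o.o.o..
3) .o.oo.oo.o.o.o.o.oo
4) o.oo.oo.o.o.o.o.oo.
5) .oo.oo.o.o.o.o.oo.o
6) oo.oo.o.o.o.o.oo.o.
7) o.oo.o.o.o.o.oo.o.o
8) .oo.o.o.o.o.oo.o.oo
9) oo.o.o.o.o.oo.o.oo.
10) o.o.o.o.o.oo.o.oo.o
11) .o.o.o.o.oo.o.oo.oo
12) o.o.o.o.oo.o.oo.oo.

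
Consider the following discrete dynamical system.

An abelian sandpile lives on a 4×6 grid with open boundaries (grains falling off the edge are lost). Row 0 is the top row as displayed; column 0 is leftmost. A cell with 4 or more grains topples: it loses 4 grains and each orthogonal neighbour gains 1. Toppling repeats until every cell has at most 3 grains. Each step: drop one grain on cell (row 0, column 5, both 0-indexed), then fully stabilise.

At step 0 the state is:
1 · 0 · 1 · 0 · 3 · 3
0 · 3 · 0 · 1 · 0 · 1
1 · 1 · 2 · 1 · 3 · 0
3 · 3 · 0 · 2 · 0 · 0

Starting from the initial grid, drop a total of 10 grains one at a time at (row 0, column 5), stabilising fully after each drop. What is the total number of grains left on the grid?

31

step 0: 1 · 0 · 1 · 0 · 3 · 3
0 · 3 · 0 · 1 · 0 · 1
1 · 1 · 2 · 1 · 3 · 0
3 · 3 · 0 · 2 · 0 · 0
step 1: 1 · 0 · 1 · 1 · 0 · 1
0 · 3 · 0 · 1 · 1 · 2
1 · 1 · 2 · 1 · 3 · 0
3 · 3 · 0 · 2 · 0 · 0
step 2: 1 · 0 · 1 · 1 · 0 · 2
0 · 3 · 0 · 1 · 1 · 2
1 · 1 · 2 · 1 · 3 · 0
3 · 3 · 0 · 2 · 0 · 0
step 3: 1 · 0 · 1 · 1 · 0 · 3
0 · 3 · 0 · 1 · 1 · 2
1 · 1 · 2 · 1 · 3 · 0
3 · 3 · 0 · 2 · 0 · 0
step 4: 1 · 0 · 1 · 1 · 1 · 0
0 · 3 · 0 · 1 · 1 · 3
1 · 1 · 2 · 1 · 3 · 0
3 · 3 · 0 · 2 · 0 · 0
step 5: 1 · 0 · 1 · 1 · 1 · 1
0 · 3 · 0 · 1 · 1 · 3
1 · 1 · 2 · 1 · 3 · 0
3 · 3 · 0 · 2 · 0 · 0
step 6: 1 · 0 · 1 · 1 · 1 · 2
0 · 3 · 0 · 1 · 1 · 3
1 · 1 · 2 · 1 · 3 · 0
3 · 3 · 0 · 2 · 0 · 0
step 7: 1 · 0 · 1 · 1 · 1 · 3
0 · 3 · 0 · 1 · 1 · 3
1 · 1 · 2 · 1 · 3 · 0
3 · 3 · 0 · 2 · 0 · 0
step 8: 1 · 0 · 1 · 1 · 2 · 1
0 · 3 · 0 · 1 · 2 · 0
1 · 1 · 2 · 1 · 3 · 1
3 · 3 · 0 · 2 · 0 · 0
step 9: 1 · 0 · 1 · 1 · 2 · 2
0 · 3 · 0 · 1 · 2 · 0
1 · 1 · 2 · 1 · 3 · 1
3 · 3 · 0 · 2 · 0 · 0
step 10: 1 · 0 · 1 · 1 · 2 · 3
0 · 3 · 0 · 1 · 2 · 0
1 · 1 · 2 · 1 · 3 · 1
3 · 3 · 0 · 2 · 0 · 0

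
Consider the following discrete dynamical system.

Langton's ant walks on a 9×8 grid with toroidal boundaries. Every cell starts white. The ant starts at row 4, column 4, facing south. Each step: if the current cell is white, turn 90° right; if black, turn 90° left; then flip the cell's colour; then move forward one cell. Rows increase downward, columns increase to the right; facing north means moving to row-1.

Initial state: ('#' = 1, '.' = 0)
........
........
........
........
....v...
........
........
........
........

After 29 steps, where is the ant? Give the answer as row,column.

2,5

0) ........
........
........
........
....v...
........
........
........
........
1) ........
........
........
........
...<#...
........
........
........
........
2) ........
........
........
...^....
...##...
........
........
........
........
3) ........
........
........
...#>...
...##...
........
........
........
........
4) ........
........
........
...##...
...#v...
........
........
........
........
5) ........
........
........
...##...
...#.>..
........
........
........
........
6) ........
........
........
...##...
...#.#..
.....v..
........
........
........
7) ........
........
........
...##...
...#.#..
....<#..
........
........
........
8) ........
........
........
...##...
...#^#..
....##..
........
........
........
9) ........
........
........
...##...
...##>..
....##..
........
........
........
10) ........
........
........
...##^..
...##...
....##..
........
........
........
11) ........
........
........
...###>.
...##...
....##..
........
........
........
12) ........
........
........
...####.
...##.v.
....##..
........
........
........
13) ........
........
........
...####.
...##<#.
....##..
........
........
........
14) ........
........
........
...##^#.
...####.
....##..
........
........
........
15) ........
........
........
...#<.#.
...####.
....##..
........
........
........
16) ........
........
........
...#..#.
...#v##.
....##..
........
........
........
17) ........
........
........
...#..#.
...#.>#.
....##..
........
........
........
18) ........
........
........
...#.^#.
...#..#.
....##..
........
........
........
19) ........
........
........
...#.#>.
...#..#.
....##..
........
........
........
20) ........
........
......^.
...#.#..
...#..#.
....##..
........
........
........
21) ........
........
......#>
...#.#..
...#..#.
....##..
........
........
........
22) ........
........
......##
...#.#.v
...#..#.
....##..
........
........
........
23) ........
........
......##
...#.#<#
...#..#.
....##..
........
........
........
24) ........
........
......^#
...#.###
...#..#.
....##..
........
........
........
25) ........
........
.....<.#
...#.###
...#..#.
....##..
........
........
........
26) ........
.....^..
.....#.#
...#.###
...#..#.
....##..
........
........
........
27) ........
.....#>.
.....#.#
...#.###
...#..#.
....##..
........
........
........
28) ........
.....##.
.....#v#
...#.###
...#..#.
....##..
........
........
........
29) ........
.....##.
.....<##
...#.###
...#..#.
....##..
........
........
........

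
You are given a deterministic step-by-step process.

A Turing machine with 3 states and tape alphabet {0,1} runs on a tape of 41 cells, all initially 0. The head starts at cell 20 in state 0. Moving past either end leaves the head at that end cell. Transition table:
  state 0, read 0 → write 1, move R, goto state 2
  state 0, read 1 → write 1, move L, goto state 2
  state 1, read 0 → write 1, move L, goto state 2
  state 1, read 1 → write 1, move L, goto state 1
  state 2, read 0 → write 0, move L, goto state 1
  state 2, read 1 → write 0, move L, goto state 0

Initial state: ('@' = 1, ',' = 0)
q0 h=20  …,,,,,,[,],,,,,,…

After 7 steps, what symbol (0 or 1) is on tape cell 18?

k=0  q0 h=20  …,,,,,,[,],,,,,,…
k=1  q2 h=21  …,,,,,@[,],,,,,,…
k=2  q1 h=20  …,,,,,,[@],,,,,,…
k=3  q1 h=19  …,,,,,,[,]@,,,,,…
k=4  q2 h=18  …,,,,,,[,]@@,,,,…
k=5  q1 h=17  …,,,,,,[,],@@,,,…
k=6  q2 h=16  …,,,,,,[,]@,@@,,…
k=7  q1 h=15  …,,,,,,[,],@,@@,…

0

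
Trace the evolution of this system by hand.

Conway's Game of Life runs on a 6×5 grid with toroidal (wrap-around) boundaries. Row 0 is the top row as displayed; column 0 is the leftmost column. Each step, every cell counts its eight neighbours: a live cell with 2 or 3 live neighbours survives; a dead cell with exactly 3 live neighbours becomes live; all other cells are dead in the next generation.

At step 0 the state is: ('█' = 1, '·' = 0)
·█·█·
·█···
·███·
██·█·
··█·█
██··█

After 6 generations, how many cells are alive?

6

t=0: ·█·█·
·█···
·███·
██·█·
··█·█
██··█
t=1: ·█··█
██·█·
···██
█····
··█··
·█··█
t=2: ·█·██
·█·█·
·███·
···██
██···
·███·
t=3: ·█··█
·█···
██···
···██
██···
···█·
t=4: █·█··
·██··
███·█
··█·█
█·██·
·██·█
t=5: █····
····█
····█
·····
█····
····█
t=6: █···█
█···█
·····
·····
·····
█···█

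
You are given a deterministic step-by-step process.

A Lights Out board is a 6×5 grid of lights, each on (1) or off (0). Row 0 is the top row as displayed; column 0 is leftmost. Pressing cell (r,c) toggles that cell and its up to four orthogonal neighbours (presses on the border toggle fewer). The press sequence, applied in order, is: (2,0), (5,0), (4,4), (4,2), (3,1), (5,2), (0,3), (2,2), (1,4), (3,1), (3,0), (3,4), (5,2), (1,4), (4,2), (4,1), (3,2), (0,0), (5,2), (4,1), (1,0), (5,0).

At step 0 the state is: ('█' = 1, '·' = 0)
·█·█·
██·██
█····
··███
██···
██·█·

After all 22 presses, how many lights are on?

step 0: ·█·█·
██·██
█····
··███
██···
██·█·
step 1: ·█·█·
·█·██
·█···
█·███
██···
██·█·
step 2: ·█·█·
·█·██
·█···
█·███
·█···
···█·
step 3: ·█·█·
·█·██
·█···
█·██·
·█·██
···██
step 4: ·█·█·
·█·██
·█···
█··█·
··█·█
··███
step 5: ·█·█·
·█·██
·····
·███·
·██·█
··███
step 6: ·█·█·
·█·██
·····
·███·
·█··█
·█··█
step 7: ·██·█
·█··█
·····
·███·
·█··█
·█··█
step 8: ·██·█
·██·█
·███·
·█·█·
·█··█
·█··█
step 9: ·██··
·███·
·████
·█·█·
·█··█
·█··█
step 10: ·██··
·███·
··███
█·██·
····█
·█··█
step 11: ·██··
·███·
█·███
·███·
█···█
·█··█
step 12: ·██··
·███·
█·██·
·██·█
█····
·█··█
step 13: ·██··
·███·
█·██·
·██·█
█·█··
··███
step 14: ·██·█
·██·█
█·███
·██·█
█·█··
··███
step 15: ·██·█
·██·█
█·███
·█··█
██·█·
···██
step 16: ·██·█
·██·█
█·███
····█
··██·
·█·██
step 17: ·██·█
·██·█
█··██
·████
···█·
·█·██
step 18: █·█·█
███·█
█··██
·████
···█·
·█·██
step 19: █·█·█
███·█
█··██
·████
··██·
··█·█
step 20: █·█·█
███·█
█··██
··███
██·█·
·██·█
step 21: ··█·█
··█·█
···██
··███
██·█·
·██·█
step 22: ··█·█
··█·█
···██
··███
·█·█·
█·█·█

14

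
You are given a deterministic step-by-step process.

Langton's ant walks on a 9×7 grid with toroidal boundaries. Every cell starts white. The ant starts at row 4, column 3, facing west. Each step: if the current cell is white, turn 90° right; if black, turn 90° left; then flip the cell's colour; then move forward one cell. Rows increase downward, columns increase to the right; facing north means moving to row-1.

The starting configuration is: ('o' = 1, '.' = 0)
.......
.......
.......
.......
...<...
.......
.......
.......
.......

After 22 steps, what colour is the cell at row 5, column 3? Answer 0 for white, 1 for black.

0) .......
.......
.......
.......
...<...
.......
.......
.......
.......
1) .......
.......
.......
...^...
...o...
.......
.......
.......
.......
2) .......
.......
.......
...o>..
...o...
.......
.......
.......
.......
3) .......
.......
.......
...oo..
...ov..
.......
.......
.......
.......
4) .......
.......
.......
...oo..
...<o..
.......
.......
.......
.......
5) .......
.......
.......
...oo..
....o..
...v...
.......
.......
.......
6) .......
.......
.......
...oo..
....o..
..<o...
.......
.......
.......
7) .......
.......
.......
...oo..
..^.o..
..oo...
.......
.......
.......
8) .......
.......
.......
...oo..
..o>o..
..oo...
.......
.......
.......
9) .......
.......
.......
...oo..
..ooo..
..ov...
.......
.......
.......
10) .......
.......
.......
...oo..
..ooo..
..o.>..
.......
.......
.......
11) .......
.......
.......
...oo..
..ooo..
..o.o..
....v..
.......
.......
12) .......
.......
.......
...oo..
..ooo..
..o.o..
...<o..
.......
.......
13) .......
.......
.......
...oo..
..ooo..
..o^o..
...oo..
.......
.......
14) .......
.......
.......
...oo..
..ooo..
..oo>..
...oo..
.......
.......
15) .......
.......
.......
...oo..
..oo^..
..oo...
...oo..
.......
.......
16) .......
.......
.......
...oo..
..o<...
..oo...
...oo..
.......
.......
17) .......
.......
.......
...oo..
..o....
..ov...
...oo..
.......
.......
18) .......
.......
.......
...oo..
..o....
..o.>..
...oo..
.......
.......
19) .......
.......
.......
...oo..
..o....
..o.o..
...ov..
.......
.......
20) .......
.......
.......
...oo..
..o....
..o.o..
...o.>.
.......
.......
21) .......
.......
.......
...oo..
..o....
..o.o..
...o.o.
.....v.
.......
22) .......
.......
.......
...oo..
..o....
..o.o..
...o.o.
....<o.
.......

0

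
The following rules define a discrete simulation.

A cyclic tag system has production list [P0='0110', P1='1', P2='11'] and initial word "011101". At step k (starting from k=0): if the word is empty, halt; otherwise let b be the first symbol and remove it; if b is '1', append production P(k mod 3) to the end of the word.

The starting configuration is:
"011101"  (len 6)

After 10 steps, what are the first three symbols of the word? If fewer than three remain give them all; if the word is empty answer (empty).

t=0: "011101"  (len 6)
t=1: "11101"  (len 5)
t=2: "11011"  (len 5)
t=3: "101111"  (len 6)
t=4: "011110110"  (len 9)
t=5: "11110110"  (len 8)
t=6: "111011011"  (len 9)
t=7: "110110110110"  (len 12)
t=8: "101101101101"  (len 12)
t=9: "0110110110111"  (len 13)
t=10: "110110110111"  (len 12)

110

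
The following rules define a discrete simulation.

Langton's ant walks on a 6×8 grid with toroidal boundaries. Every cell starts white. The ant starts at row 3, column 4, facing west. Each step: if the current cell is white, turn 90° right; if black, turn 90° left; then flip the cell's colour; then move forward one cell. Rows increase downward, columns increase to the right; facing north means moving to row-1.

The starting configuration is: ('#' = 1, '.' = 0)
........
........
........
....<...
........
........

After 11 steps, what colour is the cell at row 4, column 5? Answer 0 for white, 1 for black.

0) ........
........
........
....<...
........
........
1) ........
........
....^...
....#...
........
........
2) ........
........
....#>..
....#...
........
........
3) ........
........
....##..
....#v..
........
........
4) ........
........
....##..
....<#..
........
........
5) ........
........
....##..
.....#..
....v...
........
6) ........
........
....##..
.....#..
...<#...
........
7) ........
........
....##..
...^.#..
...##...
........
8) ........
........
....##..
...#>#..
...##...
........
9) ........
........
....##..
...###..
...#v...
........
10) ........
........
....##..
...###..
...#.>..
........
11) ........
........
....##..
...###..
...#.#..
.....v..

1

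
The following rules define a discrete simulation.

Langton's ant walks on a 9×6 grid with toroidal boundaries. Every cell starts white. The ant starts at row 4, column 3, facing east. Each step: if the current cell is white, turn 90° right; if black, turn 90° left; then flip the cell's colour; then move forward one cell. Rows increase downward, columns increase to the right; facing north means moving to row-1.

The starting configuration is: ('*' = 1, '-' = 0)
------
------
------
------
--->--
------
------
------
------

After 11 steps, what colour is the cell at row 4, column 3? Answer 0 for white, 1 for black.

1

k=0  ------
------
------
------
--->--
------
------
------
------
k=1  ------
------
------
------
---*--
---v--
------
------
------
k=2  ------
------
------
------
---*--
--<*--
------
------
------
k=3  ------
------
------
------
--^*--
--**--
------
------
------
k=4  ------
------
------
------
--*>--
--**--
------
------
------
k=5  ------
------
------
---^--
--*---
--**--
------
------
------
k=6  ------
------
------
---*>-
--*---
--**--
------
------
------
k=7  ------
------
------
---**-
--*-v-
--**--
------
------
------
k=8  ------
------
------
---**-
--*<*-
--**--
------
------
------
k=9  ------
------
------
---^*-
--***-
--**--
------
------
------
k=10  ------
------
------
--<-*-
--***-
--**--
------
------
------
k=11  ------
------
--^---
--*-*-
--***-
--**--
------
------
------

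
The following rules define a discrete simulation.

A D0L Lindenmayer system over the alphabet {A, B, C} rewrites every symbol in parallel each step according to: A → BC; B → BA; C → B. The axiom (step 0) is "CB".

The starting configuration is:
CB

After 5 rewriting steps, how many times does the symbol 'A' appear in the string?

11

step 0: CB
step 1: BBA
step 2: BABABC
step 3: BABCBABCBAB
step 4: BABCBABBABCBABBABCBA
step 5: BABCBABBABCBABABCBABBABCBABABCBABBABC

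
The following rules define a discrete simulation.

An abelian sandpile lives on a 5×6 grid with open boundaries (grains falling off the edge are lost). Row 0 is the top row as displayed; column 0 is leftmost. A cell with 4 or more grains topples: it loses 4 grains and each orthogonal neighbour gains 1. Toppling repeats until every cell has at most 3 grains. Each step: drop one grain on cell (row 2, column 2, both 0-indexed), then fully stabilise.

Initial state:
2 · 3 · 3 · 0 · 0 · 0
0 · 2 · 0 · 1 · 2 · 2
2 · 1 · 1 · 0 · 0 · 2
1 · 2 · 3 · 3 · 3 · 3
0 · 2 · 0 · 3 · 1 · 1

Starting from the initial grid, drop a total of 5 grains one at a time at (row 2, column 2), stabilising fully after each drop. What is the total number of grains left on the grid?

46

gen 0: 2 · 3 · 3 · 0 · 0 · 0
0 · 2 · 0 · 1 · 2 · 2
2 · 1 · 1 · 0 · 0 · 2
1 · 2 · 3 · 3 · 3 · 3
0 · 2 · 0 · 3 · 1 · 1
gen 1: 2 · 3 · 3 · 0 · 0 · 0
0 · 2 · 0 · 1 · 2 · 2
2 · 1 · 2 · 0 · 0 · 2
1 · 2 · 3 · 3 · 3 · 3
0 · 2 · 0 · 3 · 1 · 1
gen 2: 2 · 3 · 3 · 0 · 0 · 0
0 · 2 · 0 · 1 · 2 · 2
2 · 1 · 3 · 0 · 0 · 2
1 · 2 · 3 · 3 · 3 · 3
0 · 2 · 0 · 3 · 1 · 1
gen 3: 2 · 3 · 3 · 0 · 0 · 0
0 · 2 · 1 · 1 · 2 · 2
2 · 2 · 1 · 2 · 1 · 3
1 · 3 · 1 · 2 · 1 · 0
0 · 2 · 2 · 0 · 3 · 2
gen 4: 2 · 3 · 3 · 0 · 0 · 0
0 · 2 · 1 · 1 · 2 · 2
2 · 2 · 2 · 2 · 1 · 3
1 · 3 · 1 · 2 · 1 · 0
0 · 2 · 2 · 0 · 3 · 2
gen 5: 2 · 3 · 3 · 0 · 0 · 0
0 · 2 · 1 · 1 · 2 · 2
2 · 2 · 3 · 2 · 1 · 3
1 · 3 · 1 · 2 · 1 · 0
0 · 2 · 2 · 0 · 3 · 2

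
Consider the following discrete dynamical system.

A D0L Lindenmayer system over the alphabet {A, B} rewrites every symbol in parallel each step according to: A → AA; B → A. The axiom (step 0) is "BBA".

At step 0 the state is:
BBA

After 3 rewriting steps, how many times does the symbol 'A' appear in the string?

k=0  BBA
k=1  AAAA
k=2  AAAAAAAA
k=3  AAAAAAAAAAAAAAAA

16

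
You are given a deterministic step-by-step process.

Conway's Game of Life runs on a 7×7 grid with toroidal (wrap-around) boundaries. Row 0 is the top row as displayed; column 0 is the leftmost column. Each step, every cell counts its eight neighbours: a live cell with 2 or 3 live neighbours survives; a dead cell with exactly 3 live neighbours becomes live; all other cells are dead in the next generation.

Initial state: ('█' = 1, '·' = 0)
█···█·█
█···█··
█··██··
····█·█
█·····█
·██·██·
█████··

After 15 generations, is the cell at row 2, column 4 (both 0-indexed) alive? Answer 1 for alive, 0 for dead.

0

step 0: █···█·█
█···█··
█··██··
····█·█
█·····█
·██·██·
█████··
step 1: ··█·█·█
██··█··
█··██·█
···██·█
██·██·█
····██·
·······
step 2: ██·█·█·
·██·█··
·██···█
·█·····
█·█···█
█··████
···██··
step 3: ██···█·
····███
···█···
······█
··███··
███····
·█·····
step 4: ██··██·
█···███
····█·█
··█·█··
█·██···
█······
······█
step 5: ·█··█··
·█·█···
█···█·█
·██·██·
··██···
██····█
·█···██
step 6: ·█··██·
·█████·
█···█·█
███·███
···████
·█···██
·██··██
step 7: ·······
·██····
·······
·██····
···█···
·█·█···
·██····
step 8: ·······
·······
·······
··█····
·█·█···
·█·█···
·██····
step 9: ·······
·······
·······
··█····
·█·█···
██·█···
·██····
step 10: ·······
·······
·······
··█····
██·█···
█··█···
███····
step 11: ·█·····
·······
·······
·██····
██·█···
···█··█
███····
step 12: ███····
·······
·······
███····
██·█···
···█··█
███····
step 13: █·█····
·█·····
·█·····
█·█····
···█··█
···█··█
···█··█
step 14: ███····
███····
███····
███····
█·██··█
█·█████
█·██··█
step 15: ·······
···█··█
···█··█
·······
·······
·······
·······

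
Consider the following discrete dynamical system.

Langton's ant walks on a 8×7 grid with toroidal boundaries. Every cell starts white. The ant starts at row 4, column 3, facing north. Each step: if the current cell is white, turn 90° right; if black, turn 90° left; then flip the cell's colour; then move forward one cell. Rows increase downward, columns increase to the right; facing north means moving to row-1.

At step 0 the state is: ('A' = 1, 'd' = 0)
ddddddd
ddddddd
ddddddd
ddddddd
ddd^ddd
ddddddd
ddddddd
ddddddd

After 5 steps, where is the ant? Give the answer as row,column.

gen 0: ddddddd
ddddddd
ddddddd
ddddddd
ddd^ddd
ddddddd
ddddddd
ddddddd
gen 1: ddddddd
ddddddd
ddddddd
ddddddd
dddA>dd
ddddddd
ddddddd
ddddddd
gen 2: ddddddd
ddddddd
ddddddd
ddddddd
dddAAdd
ddddvdd
ddddddd
ddddddd
gen 3: ddddddd
ddddddd
ddddddd
ddddddd
dddAAdd
ddd<Add
ddddddd
ddddddd
gen 4: ddddddd
ddddddd
ddddddd
ddddddd
ddd^Add
dddAAdd
ddddddd
ddddddd
gen 5: ddddddd
ddddddd
ddddddd
ddddddd
dd<dAdd
dddAAdd
ddddddd
ddddddd

4,2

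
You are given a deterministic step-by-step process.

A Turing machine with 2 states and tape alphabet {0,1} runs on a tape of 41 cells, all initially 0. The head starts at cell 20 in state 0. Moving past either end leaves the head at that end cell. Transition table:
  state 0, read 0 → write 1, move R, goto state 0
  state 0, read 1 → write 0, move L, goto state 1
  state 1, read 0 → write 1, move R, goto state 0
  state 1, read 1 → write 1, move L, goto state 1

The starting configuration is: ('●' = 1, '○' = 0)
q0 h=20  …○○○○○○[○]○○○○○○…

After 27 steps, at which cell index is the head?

34

gen 0: q0 h=20  …○○○○○○[○]○○○○○○…
gen 1: q0 h=21  …○○○○○●[○]○○○○○○…
gen 2: q0 h=22  …○○○○●●[○]○○○○○○…
gen 3: q0 h=23  …○○○●●●[○]○○○○○○…
gen 4: q0 h=24  …○○●●●●[○]○○○○○○…
gen 5: q0 h=25  …○●●●●●[○]○○○○○○…
gen 6: q0 h=26  …●●●●●●[○]○○○○○○…
gen 7: q0 h=27  …●●●●●●[○]○○○○○○…
gen 8: q0 h=28  …●●●●●●[○]○○○○○○…
gen 9: q0 h=29  …●●●●●●[○]○○○○○○…
gen 10: q0 h=30  …●●●●●●[○]○○○○○○…
gen 11: q0 h=31  …●●●●●●[○]○○○○○○…
gen 12: q0 h=32  …●●●●●●[○]○○○○○○…
gen 13: q0 h=33  …●●●●●●[○]○○○○○○…
gen 14: q0 h=34  …●●●●●●[○]○○○○○○|
gen 15: q0 h=35  …●●●●●●[○]○○○○○|
gen 16: q0 h=36  …●●●●●●[○]○○○○|
gen 17: q0 h=37  …●●●●●●[○]○○○|
gen 18: q0 h=38  …●●●●●●[○]○○|
gen 19: q0 h=39  …●●●●●●[○]○|
gen 20: q0 h=40  …●●●●●●[○]|
gen 21: q0 h=40  …●●●●●●[●]|
gen 22: q1 h=39  …●●●●●●[●]○|
gen 23: q1 h=38  …●●●●●●[●]●○|
gen 24: q1 h=37  …●●●●●●[●]●●○|
gen 25: q1 h=36  …●●●●●●[●]●●●○|
gen 26: q1 h=35  …●●●●●●[●]●●●●○|
gen 27: q1 h=34  …●●●●●●[●]●●●●●○|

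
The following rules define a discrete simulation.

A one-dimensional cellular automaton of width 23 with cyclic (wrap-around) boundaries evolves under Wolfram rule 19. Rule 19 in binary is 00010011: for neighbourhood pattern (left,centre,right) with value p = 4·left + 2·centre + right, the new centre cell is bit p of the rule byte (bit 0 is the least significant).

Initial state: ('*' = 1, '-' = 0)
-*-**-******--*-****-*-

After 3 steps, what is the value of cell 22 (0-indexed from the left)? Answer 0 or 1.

k=0  -*-**-******--*-****-*-
k=1  *-----------**--------*
k=2  -***********--********-
k=3  *-----------**--------*

1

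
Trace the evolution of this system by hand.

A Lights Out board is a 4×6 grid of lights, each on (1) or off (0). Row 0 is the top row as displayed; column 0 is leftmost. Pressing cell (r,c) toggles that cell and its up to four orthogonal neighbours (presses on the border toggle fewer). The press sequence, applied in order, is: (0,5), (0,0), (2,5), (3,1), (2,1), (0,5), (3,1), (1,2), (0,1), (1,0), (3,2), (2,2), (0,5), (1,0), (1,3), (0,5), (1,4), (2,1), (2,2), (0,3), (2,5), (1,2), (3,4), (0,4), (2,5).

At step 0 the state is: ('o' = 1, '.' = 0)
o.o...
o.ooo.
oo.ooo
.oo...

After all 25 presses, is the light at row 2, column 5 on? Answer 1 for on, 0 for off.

0

0) o.o...
o.ooo.
oo.ooo
.oo...
1) o.o.oo
o.oooo
oo.ooo
.oo...
2) .oo.oo
..oooo
oo.ooo
.oo...
3) .oo.oo
..ooo.
oo.o..
.oo..o
4) .oo.oo
..ooo.
o..o..
o....o
5) .oo.oo
.oooo.
.ooo..
oo...o
6) .oo...
.ooooo
.ooo..
oo...o
7) .oo...
.ooooo
..oo..
..o..o
8) .o....
....oo
...o..
..o..o
9) o.o...
.o..oo
...o..
..o..o
10) ..o...
o...oo
o..o..
..o..o
11) ..o...
o...oo
o.oo..
.o.o.o
12) ..o...
o.o.oo
oo....
.ooo.o
13) ..o.oo
o.o.o.
oo....
.ooo.o
14) o.o.oo
.oo.o.
.o....
.ooo.o
15) o.oooo
.o.o..
.o.o..
.ooo.o
16) o.oo..
.o.o.o
.o.o..
.ooo.o
17) o.ooo.
.o..o.
.o.oo.
.ooo.o
18) o.ooo.
....o.
o.ooo.
..oo.o
19) o.ooo.
..o.o.
oo..o.
...o.o
20) o.....
..ooo.
oo..o.
...o.o
21) o.....
..oooo
oo...o
...o..
22) o.o...
.o..oo
ooo..o
...o..
23) o.o...
.o..oo
ooo.oo
....oo
24) o.oooo
.o...o
ooo.oo
....oo
25) o.oooo
.o....
ooo...
....o.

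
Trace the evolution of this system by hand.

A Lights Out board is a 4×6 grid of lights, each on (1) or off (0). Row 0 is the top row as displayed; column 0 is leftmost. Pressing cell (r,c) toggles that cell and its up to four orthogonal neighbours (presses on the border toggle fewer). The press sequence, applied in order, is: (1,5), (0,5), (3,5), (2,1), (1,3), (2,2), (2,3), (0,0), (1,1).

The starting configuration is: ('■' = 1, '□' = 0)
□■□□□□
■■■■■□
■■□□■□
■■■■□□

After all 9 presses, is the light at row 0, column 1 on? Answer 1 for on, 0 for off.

1

t=0: □■□□□□
■■■■■□
■■□□■□
■■■■□□
t=1: □■□□□■
■■■■□■
■■□□■■
■■■■□□
t=2: □■□□■□
■■■■□□
■■□□■■
■■■■□□
t=3: □■□□■□
■■■■□□
■■□□■□
■■■■■■
t=4: □■□□■□
■□■■□□
□□■□■□
■□■■■■
t=5: □■□■■□
■□□□■□
□□■■■□
■□■■■■
t=6: □■□■■□
■□■□■□
□■□□■□
■□□■■■
t=7: □■□■■□
■□■■■□
□■■■□□
■□□□■■
t=8: ■□□■■□
□□■■■□
□■■■□□
■□□□■■
t=9: ■■□■■□
■■□■■□
□□■■□□
■□□□■■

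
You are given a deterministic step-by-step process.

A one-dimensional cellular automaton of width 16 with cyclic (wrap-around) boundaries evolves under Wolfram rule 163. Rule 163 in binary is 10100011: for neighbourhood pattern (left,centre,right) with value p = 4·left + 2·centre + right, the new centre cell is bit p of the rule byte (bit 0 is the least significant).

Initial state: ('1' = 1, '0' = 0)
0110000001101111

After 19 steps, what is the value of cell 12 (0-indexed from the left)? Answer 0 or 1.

t=0: 0110000001101111
t=1: 1000111110010110
t=2: 0011011100101001
t=3: 0100101001010010
t=4: 1001010010100100
t=5: 0010100101001001
t=6: 0101001010010010
t=7: 1010010100100100
t=8: 0100101001001001
t=9: 1001010010010010
t=10: 0010100100100101
t=11: 0101001001001010
t=12: 1010010010010100
t=13: 0100100100101001
t=14: 1001001001010010
t=15: 0010010010100101
t=16: 0100100101001010
t=17: 1001001010010100
t=18: 0010010100101001
t=19: 0100101001010010

0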